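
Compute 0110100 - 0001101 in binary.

Method 1 - Direct subtraction (column by column from the right: bit − bit − borrow-in; if negative, add 2 and borrow 1 from the next column):
borrow: 0011110
        0110100
-       0001101
---------------
        0100111

Method 2 - Add two's complement:
Two's complement of 0001101: invert → 1110010, add 1 → 1110011
  0110100
+ 1110011
---------
 10100111  (end carry out of the top bit = 1)
Discarding the end carry: 0100111
Decimal check:
  0110100 = 32 + 16 + 4 = 52
  0001101 = 8 + 4 + 1 = 13
  52 - 13 = 39, and 0100111 = 32 + 4 + 2 + 1 = 39 ✓



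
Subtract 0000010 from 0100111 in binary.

Method 1 - Direct subtraction (column by column from the right: bit − bit − borrow-in; if negative, add 2 and borrow 1 from the next column):
borrow: 0000000
        0100111
-       0000010
---------------
        0100101

Method 2 - Add two's complement:
Two's complement of 0000010: invert → 1111101, add 1 → 1111110
  0100111
+ 1111110
---------
 10100101  (end carry out of the top bit = 1)
Discarding the end carry: 0100101
Decimal check:
  0100111 = 32 + 4 + 2 + 1 = 39
  0000010 = 2
  39 - 2 = 37, and 0100101 = 32 + 4 + 1 = 37 ✓



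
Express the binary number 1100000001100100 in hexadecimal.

Group into 4-bit nibbles from right:
  1100 = C
  0000 = 0
  0110 = 6
  0100 = 4
Result: C064



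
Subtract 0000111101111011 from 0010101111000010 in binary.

Method 1 - Direct subtraction (column by column from the right: bit − bit − borrow-in; if negative, add 2 and borrow 1 from the next column):
borrow: 0011100011111110
        0010101111000010
-       0000111101111011
------------------------
        0001110001000111

Method 2 - Add two's complement:
Two's complement of 0000111101111011: invert → 1111000010000100, add 1 → 1111000010000101
  0010101111000010
+ 1111000010000101
------------------
 10001110001000111  (end carry out of the top bit = 1)
Discarding the end carry: 0001110001000111
Decimal check:
  0010101111000010 = 8192 + 2048 + 512 + 256 + 128 + 64 + 2 = 11202
  0000111101111011 = 2048 + 1024 + 512 + 256 + 64 + 32 + 16 + 8 + 2 + 1 = 3963
  11202 - 3963 = 7239, and 0001110001000111 = 4096 + 2048 + 1024 + 64 + 4 + 2 + 1 = 7239 ✓



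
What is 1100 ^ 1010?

XOR: 1 when bits differ
  1100
^ 1010
------
  0110
Decimal: 12 ^ 10 = 6



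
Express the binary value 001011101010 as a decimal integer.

Sum of powers of 2 for each 1-bit:
2^1 + 2^3 + 2^5 + 2^6 + 2^7 + 2^9
= 2 + 8 + 32 + 64 + 128 + 512
= 746



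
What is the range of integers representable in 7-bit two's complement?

For 7-bit two's complement:
Minimum: -2^6 = -64
Maximum: 2^6 - 1 = 63



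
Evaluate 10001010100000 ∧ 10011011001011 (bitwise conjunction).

AND: 1 only when both bits are 1
  10001010100000
& 10011011001011
----------------
  10001010000000
Decimal: 8864 & 9931 = 8832



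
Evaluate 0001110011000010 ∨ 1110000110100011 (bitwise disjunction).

OR: 1 when either bit is 1
  0001110011000010
| 1110000110100011
------------------
  1111110111100011
Decimal: 7362 | 57763 = 64995



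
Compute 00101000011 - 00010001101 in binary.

Method 1 - Direct subtraction (column by column from the right: bit − bit − borrow-in; if negative, add 2 and borrow 1 from the next column):
borrow: 00101111000
        00101000011
-       00010001101
-------------------
        00010110110

Method 2 - Add two's complement:
Two's complement of 00010001101: invert → 11101110010, add 1 → 11101110011
  00101000011
+ 11101110011
-------------
 100010110110  (end carry out of the top bit = 1)
Discarding the end carry: 00010110110
Decimal check:
  00101000011 = 256 + 64 + 2 + 1 = 323
  00010001101 = 128 + 8 + 4 + 1 = 141
  323 - 141 = 182, and 00010110110 = 128 + 32 + 16 + 4 + 2 = 182 ✓



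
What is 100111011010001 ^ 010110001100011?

XOR: 1 when bits differ
  100111011010001
^ 010110001100011
-----------------
  110001010110010
Decimal: 20177 ^ 11363 = 25266



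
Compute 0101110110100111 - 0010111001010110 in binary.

Method 1 - Direct subtraction (column by column from the right: bit − bit − borrow-in; if negative, add 2 and borrow 1 from the next column):
borrow: 0101110010100000
        0101110110100111
-       0010111001010110
------------------------
        0010111101010001

Method 2 - Add two's complement:
Two's complement of 0010111001010110: invert → 1101000110101001, add 1 → 1101000110101010
  0101110110100111
+ 1101000110101010
------------------
 10010111101010001  (end carry out of the top bit = 1)
Discarding the end carry: 0010111101010001
Decimal check:
  0101110110100111 = 16384 + 4096 + 2048 + 1024 + 256 + 128 + 32 + 4 + 2 + 1 = 23975
  0010111001010110 = 8192 + 2048 + 1024 + 512 + 64 + 16 + 4 + 2 = 11862
  23975 - 11862 = 12113, and 0010111101010001 = 8192 + 2048 + 1024 + 512 + 256 + 64 + 16 + 1 = 12113 ✓



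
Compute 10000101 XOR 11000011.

XOR: 1 when bits differ
  10000101
^ 11000011
----------
  01000110
Decimal: 133 ^ 195 = 70



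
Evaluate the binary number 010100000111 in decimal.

Sum of powers of 2 for each 1-bit:
2^0 + 2^1 + 2^2 + 2^8 + 2^10
= 1 + 2 + 4 + 256 + 1024
= 1287



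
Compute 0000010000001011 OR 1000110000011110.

OR: 1 when either bit is 1
  0000010000001011
| 1000110000011110
------------------
  1000110000011111
Decimal: 1035 | 35870 = 35871



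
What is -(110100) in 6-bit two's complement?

Original (sign bit 1, negative): 110100
Step 1 - Invert all bits: 001011
Step 2 - Add 1: 001100
Verification: 110100 + 001100 = 1000000; discarding the end carry (carry out of the top bit) leaves the 6-bit value 000000, as required for x + (-x)



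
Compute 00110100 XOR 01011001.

XOR: 1 when bits differ
  00110100
^ 01011001
----------
  01101101
Decimal: 52 ^ 89 = 109



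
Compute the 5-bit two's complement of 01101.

Original: 01101
Step 1 - Invert all bits: 10010
Step 2 - Add 1: 10011
Verification: 01101 + 10011 = 100000; discarding the end carry (carry out of the top bit) leaves the 5-bit value 00000, as required for x + (-x)



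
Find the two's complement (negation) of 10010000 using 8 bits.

Original (sign bit 1, negative): 10010000
Step 1 - Invert all bits: 01101111
Step 2 - Add 1: 01110000
Verification: 10010000 + 01110000 = 100000000; discarding the end carry (carry out of the top bit) leaves the 8-bit value 00000000, as required for x + (-x)



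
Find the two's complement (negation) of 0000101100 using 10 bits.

Original: 0000101100
Step 1 - Invert all bits: 1111010011
Step 2 - Add 1: 1111010100
Verification: 0000101100 + 1111010100 = 10000000000; discarding the end carry (carry out of the top bit) leaves the 10-bit value 0000000000, as required for x + (-x)



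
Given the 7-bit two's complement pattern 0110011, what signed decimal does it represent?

Binary: 0110011
Sign bit: 0 (non-negative)
Read directly as an unsigned value:
0110011 = 32 + 16 + 2 + 1 = 51
Value: 51



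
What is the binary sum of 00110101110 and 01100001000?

Add column by column from the right: bit + bit + carry-in; write the sum mod 2, carry 1 when the sum is 2 or 3.
carry:  11000010000
        00110101110
+       01100001000
-------------------
       010010110110
(the carry out of the leftmost column, 0, becomes the leading bit)
Decimal check:
  00110101110 = 256 + 128 + 32 + 8 + 4 + 2 = 430
  01100001000 = 512 + 256 + 8 = 776
  430 + 776 = 1206, and 010010110110 = 1024 + 128 + 32 + 16 + 4 + 2 = 1206 ✓



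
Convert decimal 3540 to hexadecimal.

Using repeated division by 16 (digits 10–15 are A–F):
3540 ÷ 16 = 221 remainder 4
221 ÷ 16 = 13 remainder 13 (D)
13 ÷ 16 = 0 remainder 13 (D)
Reading remainders bottom to top: DD4



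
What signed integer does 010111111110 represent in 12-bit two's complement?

Binary: 010111111110
Sign bit: 0 (non-negative)
Read directly as an unsigned value:
010111111110 = 1024 + 256 + 128 + 64 + 32 + 16 + 8 + 4 + 2 = 1534
Value: 1534



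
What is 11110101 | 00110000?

OR: 1 when either bit is 1
  11110101
| 00110000
----------
  11110101
Decimal: 245 | 48 = 245



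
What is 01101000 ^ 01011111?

XOR: 1 when bits differ
  01101000
^ 01011111
----------
  00110111
Decimal: 104 ^ 95 = 55



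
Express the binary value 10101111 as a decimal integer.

Sum of powers of 2 for each 1-bit:
2^0 + 2^1 + 2^2 + 2^3 + 2^5 + 2^7
= 1 + 2 + 4 + 8 + 32 + 128
= 175



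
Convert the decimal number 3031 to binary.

Using repeated division by 2:
3031 ÷ 2 = 1515 remainder 1
1515 ÷ 2 = 757 remainder 1
757 ÷ 2 = 378 remainder 1
378 ÷ 2 = 189 remainder 0
189 ÷ 2 = 94 remainder 1
94 ÷ 2 = 47 remainder 0
47 ÷ 2 = 23 remainder 1
23 ÷ 2 = 11 remainder 1
11 ÷ 2 = 5 remainder 1
5 ÷ 2 = 2 remainder 1
2 ÷ 2 = 1 remainder 0
1 ÷ 2 = 0 remainder 1
Reading remainders bottom to top: 101111010111



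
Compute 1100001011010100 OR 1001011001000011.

OR: 1 when either bit is 1
  1100001011010100
| 1001011001000011
------------------
  1101011011010111
Decimal: 49876 | 38467 = 54999



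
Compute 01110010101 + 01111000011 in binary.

Add column by column from the right: bit + bit + carry-in; write the sum mod 2, carry 1 when the sum is 2 or 3.
carry:  11100001110
        01110010101
+       01111000011
-------------------
       011101011000
(the carry out of the leftmost column, 0, becomes the leading bit)
Decimal check:
  01110010101 = 512 + 256 + 128 + 16 + 4 + 1 = 917
  01111000011 = 512 + 256 + 128 + 64 + 2 + 1 = 963
  917 + 963 = 1880, and 011101011000 = 1024 + 512 + 256 + 64 + 16 + 8 = 1880 ✓



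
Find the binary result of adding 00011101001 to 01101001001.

Add column by column from the right: bit + bit + carry-in; write the sum mod 2, carry 1 when the sum is 2 or 3.
carry:  11110010010
        00011101001
+       01101001001
-------------------
       010000110010
(the carry out of the leftmost column, 0, becomes the leading bit)
Decimal check:
  00011101001 = 128 + 64 + 32 + 8 + 1 = 233
  01101001001 = 512 + 256 + 64 + 8 + 1 = 841
  233 + 841 = 1074, and 010000110010 = 1024 + 32 + 16 + 2 = 1074 ✓



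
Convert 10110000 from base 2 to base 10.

Sum of powers of 2 for each 1-bit:
2^4 + 2^5 + 2^7
= 16 + 32 + 128
= 176



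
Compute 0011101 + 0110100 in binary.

Add column by column from the right: bit + bit + carry-in; write the sum mod 2, carry 1 when the sum is 2 or 3.
carry:  1111000
        0011101
+       0110100
---------------
       01010001
(the carry out of the leftmost column, 0, becomes the leading bit)
Decimal check:
  0011101 = 16 + 8 + 4 + 1 = 29
  0110100 = 32 + 16 + 4 = 52
  29 + 52 = 81, and 01010001 = 64 + 16 + 1 = 81 ✓



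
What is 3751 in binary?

Using repeated division by 2:
3751 ÷ 2 = 1875 remainder 1
1875 ÷ 2 = 937 remainder 1
937 ÷ 2 = 468 remainder 1
468 ÷ 2 = 234 remainder 0
234 ÷ 2 = 117 remainder 0
117 ÷ 2 = 58 remainder 1
58 ÷ 2 = 29 remainder 0
29 ÷ 2 = 14 remainder 1
14 ÷ 2 = 7 remainder 0
7 ÷ 2 = 3 remainder 1
3 ÷ 2 = 1 remainder 1
1 ÷ 2 = 0 remainder 1
Reading remainders bottom to top: 111010100111



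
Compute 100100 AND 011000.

AND: 1 only when both bits are 1
  100100
& 011000
--------
  000000
Decimal: 36 & 24 = 0



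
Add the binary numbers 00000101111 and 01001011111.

Add column by column from the right: bit + bit + carry-in; write the sum mod 2, carry 1 when the sum is 2 or 3.
carry:  00011111110
        00000101111
+       01001011111
-------------------
       001010001110
(the carry out of the leftmost column, 0, becomes the leading bit)
Decimal check:
  00000101111 = 32 + 8 + 4 + 2 + 1 = 47
  01001011111 = 512 + 64 + 16 + 8 + 4 + 2 + 1 = 607
  47 + 607 = 654, and 001010001110 = 512 + 128 + 8 + 4 + 2 = 654 ✓



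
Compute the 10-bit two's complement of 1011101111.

Original (sign bit 1, negative): 1011101111
Step 1 - Invert all bits: 0100010000
Step 2 - Add 1: 0100010001
Verification: 1011101111 + 0100010001 = 10000000000; discarding the end carry (carry out of the top bit) leaves the 10-bit value 0000000000, as required for x + (-x)



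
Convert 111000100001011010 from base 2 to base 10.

Sum of powers of 2 for each 1-bit:
2^1 + 2^3 + 2^4 + 2^6 + 2^11 + 2^15 + 2^16 + 2^17
= 2 + 8 + 16 + 64 + 2048 + 32768 + 65536 + 131072
= 231514



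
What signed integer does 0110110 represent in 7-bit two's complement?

Binary: 0110110
Sign bit: 0 (non-negative)
Read directly as an unsigned value:
0110110 = 32 + 16 + 4 + 2 = 54
Value: 54



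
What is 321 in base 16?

Using repeated division by 16 (digits 10–15 are A–F):
321 ÷ 16 = 20 remainder 1
20 ÷ 16 = 1 remainder 4
1 ÷ 16 = 0 remainder 1
Reading remainders bottom to top: 141



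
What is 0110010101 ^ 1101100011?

XOR: 1 when bits differ
  0110010101
^ 1101100011
------------
  1011110110
Decimal: 405 ^ 867 = 758



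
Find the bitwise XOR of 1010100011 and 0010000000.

XOR: 1 when bits differ
  1010100011
^ 0010000000
------------
  1000100011
Decimal: 675 ^ 128 = 547



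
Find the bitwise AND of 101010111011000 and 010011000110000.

AND: 1 only when both bits are 1
  101010111011000
& 010011000110000
-----------------
  000010000010000
Decimal: 21976 & 9776 = 1040



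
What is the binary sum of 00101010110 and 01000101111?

Add column by column from the right: bit + bit + carry-in; write the sum mod 2, carry 1 when the sum is 2 or 3.
carry:  00011111100
        00101010110
+       01000101111
-------------------
       001110000101
(the carry out of the leftmost column, 0, becomes the leading bit)
Decimal check:
  00101010110 = 256 + 64 + 16 + 4 + 2 = 342
  01000101111 = 512 + 32 + 8 + 4 + 2 + 1 = 559
  342 + 559 = 901, and 001110000101 = 512 + 256 + 128 + 4 + 1 = 901 ✓



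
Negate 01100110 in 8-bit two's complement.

Original: 01100110
Step 1 - Invert all bits: 10011001
Step 2 - Add 1: 10011010
Verification: 01100110 + 10011010 = 100000000; discarding the end carry (carry out of the top bit) leaves the 8-bit value 00000000, as required for x + (-x)



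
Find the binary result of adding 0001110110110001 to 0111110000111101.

Add column by column from the right: bit + bit + carry-in; write the sum mod 2, carry 1 when the sum is 2 or 3.
carry:  1111100001100010
        0001110110110001
+       0111110000111101
------------------------
       01001100111101110
(the carry out of the leftmost column, 0, becomes the leading bit)
Decimal check:
  0001110110110001 = 4096 + 2048 + 1024 + 256 + 128 + 32 + 16 + 1 = 7601
  0111110000111101 = 16384 + 8192 + 4096 + 2048 + 1024 + 32 + 16 + 8 + 4 + 1 = 31805
  7601 + 31805 = 39406, and 01001100111101110 = 32768 + 4096 + 2048 + 256 + 128 + 64 + 32 + 8 + 4 + 2 = 39406 ✓



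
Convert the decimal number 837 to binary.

Using repeated division by 2:
837 ÷ 2 = 418 remainder 1
418 ÷ 2 = 209 remainder 0
209 ÷ 2 = 104 remainder 1
104 ÷ 2 = 52 remainder 0
52 ÷ 2 = 26 remainder 0
26 ÷ 2 = 13 remainder 0
13 ÷ 2 = 6 remainder 1
6 ÷ 2 = 3 remainder 0
3 ÷ 2 = 1 remainder 1
1 ÷ 2 = 0 remainder 1
Reading remainders bottom to top: 1101000101



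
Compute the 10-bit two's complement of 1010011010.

Original (sign bit 1, negative): 1010011010
Step 1 - Invert all bits: 0101100101
Step 2 - Add 1: 0101100110
Verification: 1010011010 + 0101100110 = 10000000000; discarding the end carry (carry out of the top bit) leaves the 10-bit value 0000000000, as required for x + (-x)



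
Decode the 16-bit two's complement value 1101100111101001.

Binary: 1101100111101001
Sign bit: 1 (negative)
Invert: 0010011000010110
Add 1:  0010011000010111
Magnitude: 0010011000010111 = 8192 + 1024 + 512 + 16 + 4 + 2 + 1 = 9751
Value: -9751



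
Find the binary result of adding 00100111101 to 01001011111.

Add column by column from the right: bit + bit + carry-in; write the sum mod 2, carry 1 when the sum is 2 or 3.
carry:  00011111110
        00100111101
+       01001011111
-------------------
       001110011100
(the carry out of the leftmost column, 0, becomes the leading bit)
Decimal check:
  00100111101 = 256 + 32 + 16 + 8 + 4 + 1 = 317
  01001011111 = 512 + 64 + 16 + 8 + 4 + 2 + 1 = 607
  317 + 607 = 924, and 001110011100 = 512 + 256 + 128 + 16 + 8 + 4 = 924 ✓



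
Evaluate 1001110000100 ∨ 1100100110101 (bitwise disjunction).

OR: 1 when either bit is 1
  1001110000100
| 1100100110101
---------------
  1101110110101
Decimal: 4996 | 6453 = 7093



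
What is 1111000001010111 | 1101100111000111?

OR: 1 when either bit is 1
  1111000001010111
| 1101100111000111
------------------
  1111100111010111
Decimal: 61527 | 55751 = 63959



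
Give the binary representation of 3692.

Using repeated division by 2:
3692 ÷ 2 = 1846 remainder 0
1846 ÷ 2 = 923 remainder 0
923 ÷ 2 = 461 remainder 1
461 ÷ 2 = 230 remainder 1
230 ÷ 2 = 115 remainder 0
115 ÷ 2 = 57 remainder 1
57 ÷ 2 = 28 remainder 1
28 ÷ 2 = 14 remainder 0
14 ÷ 2 = 7 remainder 0
7 ÷ 2 = 3 remainder 1
3 ÷ 2 = 1 remainder 1
1 ÷ 2 = 0 remainder 1
Reading remainders bottom to top: 111001101100



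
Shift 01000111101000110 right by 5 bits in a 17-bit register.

Original: 01000111101000110 (decimal 36678)
Shift right by 5 positions
Drop the 5 low bits; fill with zeros on the left
Result: 00000010001111010 (decimal 1146)
Equivalent: 36678 >> 5 = 36678 ÷ 2^5 = 1146



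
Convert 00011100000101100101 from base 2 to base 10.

Sum of powers of 2 for each 1-bit:
2^0 + 2^2 + 2^5 + 2^6 + 2^8 + 2^14 + 2^15 + 2^16
= 1 + 4 + 32 + 64 + 256 + 16384 + 32768 + 65536
= 115045



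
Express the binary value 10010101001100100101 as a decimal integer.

Sum of powers of 2 for each 1-bit:
2^0 + 2^2 + 2^5 + 2^8 + 2^9 + 2^12 + 2^14 + 2^16 + 2^19
= 1 + 4 + 32 + 256 + 512 + 4096 + 16384 + 65536 + 524288
= 611109



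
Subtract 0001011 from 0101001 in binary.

Method 1 - Direct subtraction (column by column from the right: bit − bit − borrow-in; if negative, add 2 and borrow 1 from the next column):
borrow: 0111100
        0101001
-       0001011
---------------
        0011110

Method 2 - Add two's complement:
Two's complement of 0001011: invert → 1110100, add 1 → 1110101
  0101001
+ 1110101
---------
 10011110  (end carry out of the top bit = 1)
Discarding the end carry: 0011110
Decimal check:
  0101001 = 32 + 8 + 1 = 41
  0001011 = 8 + 2 + 1 = 11
  41 - 11 = 30, and 0011110 = 16 + 8 + 4 + 2 = 30 ✓



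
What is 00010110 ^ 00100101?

XOR: 1 when bits differ
  00010110
^ 00100101
----------
  00110011
Decimal: 22 ^ 37 = 51



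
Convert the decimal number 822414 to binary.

Using repeated division by 2:
822414 ÷ 2 = 411207 remainder 0
411207 ÷ 2 = 205603 remainder 1
205603 ÷ 2 = 102801 remainder 1
102801 ÷ 2 = 51400 remainder 1
51400 ÷ 2 = 25700 remainder 0
25700 ÷ 2 = 12850 remainder 0
12850 ÷ 2 = 6425 remainder 0
6425 ÷ 2 = 3212 remainder 1
3212 ÷ 2 = 1606 remainder 0
1606 ÷ 2 = 803 remainder 0
803 ÷ 2 = 401 remainder 1
401 ÷ 2 = 200 remainder 1
200 ÷ 2 = 100 remainder 0
100 ÷ 2 = 50 remainder 0
50 ÷ 2 = 25 remainder 0
25 ÷ 2 = 12 remainder 1
12 ÷ 2 = 6 remainder 0
6 ÷ 2 = 3 remainder 0
3 ÷ 2 = 1 remainder 1
1 ÷ 2 = 0 remainder 1
Reading remainders bottom to top: 11001000110010001110



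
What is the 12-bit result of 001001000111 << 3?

Original: 001001000111 (decimal 583)
Shift left by 3 positions
Append 3 zeros on the right and drop the 3 high bits that overflow the 12-bit width
Result: 001000111000 (decimal 568)
Equivalent: 583 << 3 = 583 × 2^3 = 4664, truncated to 12 bits = 568



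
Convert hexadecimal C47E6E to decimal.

Expand by place value (powers of 16):
Digit values: C = 12, E = 14
C47E6E = 12 × 16^5 + 4 × 16^4 + 7 × 16^3 + 14 × 16^2 + 6 × 16^1 + 14 × 16^0
= 12 × 1048576 + 4 × 65536 + 7 × 4096 + 14 × 256 + 6 × 16 + 14 × 1
= 12582912 + 262144 + 28672 + 3584 + 96 + 14
= 12877422



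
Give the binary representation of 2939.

Using repeated division by 2:
2939 ÷ 2 = 1469 remainder 1
1469 ÷ 2 = 734 remainder 1
734 ÷ 2 = 367 remainder 0
367 ÷ 2 = 183 remainder 1
183 ÷ 2 = 91 remainder 1
91 ÷ 2 = 45 remainder 1
45 ÷ 2 = 22 remainder 1
22 ÷ 2 = 11 remainder 0
11 ÷ 2 = 5 remainder 1
5 ÷ 2 = 2 remainder 1
2 ÷ 2 = 1 remainder 0
1 ÷ 2 = 0 remainder 1
Reading remainders bottom to top: 101101111011



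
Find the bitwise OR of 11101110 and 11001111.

OR: 1 when either bit is 1
  11101110
| 11001111
----------
  11101111
Decimal: 238 | 207 = 239



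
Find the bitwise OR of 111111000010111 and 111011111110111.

OR: 1 when either bit is 1
  111111000010111
| 111011111110111
-----------------
  111111111110111
Decimal: 32279 | 30711 = 32759



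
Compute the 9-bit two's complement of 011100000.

Original: 011100000
Step 1 - Invert all bits: 100011111
Step 2 - Add 1: 100100000
Verification: 011100000 + 100100000 = 1000000000; discarding the end carry (carry out of the top bit) leaves the 9-bit value 000000000, as required for x + (-x)



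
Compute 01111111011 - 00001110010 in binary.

Method 1 - Direct subtraction (column by column from the right: bit − bit − borrow-in; if negative, add 2 and borrow 1 from the next column):
borrow: 00000000000
        01111111011
-       00001110010
-------------------
        01110001001

Method 2 - Add two's complement:
Two's complement of 00001110010: invert → 11110001101, add 1 → 11110001110
  01111111011
+ 11110001110
-------------
 101110001001  (end carry out of the top bit = 1)
Discarding the end carry: 01110001001
Decimal check:
  01111111011 = 512 + 256 + 128 + 64 + 32 + 16 + 8 + 2 + 1 = 1019
  00001110010 = 64 + 32 + 16 + 2 = 114
  1019 - 114 = 905, and 01110001001 = 512 + 256 + 128 + 8 + 1 = 905 ✓



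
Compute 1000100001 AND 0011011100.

AND: 1 only when both bits are 1
  1000100001
& 0011011100
------------
  0000000000
Decimal: 545 & 220 = 0



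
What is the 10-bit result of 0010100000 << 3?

Original: 0010100000 (decimal 160)
Shift left by 3 positions
Append 3 zeros on the right and drop the 3 high bits that overflow the 10-bit width
Result: 0100000000 (decimal 256)
Equivalent: 160 << 3 = 160 × 2^3 = 1280, truncated to 10 bits = 256



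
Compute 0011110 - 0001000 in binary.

Method 1 - Direct subtraction (column by column from the right: bit − bit − borrow-in; if negative, add 2 and borrow 1 from the next column):
borrow: 0000000
        0011110
-       0001000
---------------
        0010110

Method 2 - Add two's complement:
Two's complement of 0001000: invert → 1110111, add 1 → 1111000
  0011110
+ 1111000
---------
 10010110  (end carry out of the top bit = 1)
Discarding the end carry: 0010110
Decimal check:
  0011110 = 16 + 8 + 4 + 2 = 30
  0001000 = 8
  30 - 8 = 22, and 0010110 = 16 + 4 + 2 = 22 ✓



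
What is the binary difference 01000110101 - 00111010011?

Method 1 - Direct subtraction (column by column from the right: bit − bit − borrow-in; if negative, add 2 and borrow 1 from the next column):
borrow: 01110000100
        01000110101
-       00111010011
-------------------
        00001100010

Method 2 - Add two's complement:
Two's complement of 00111010011: invert → 11000101100, add 1 → 11000101101
  01000110101
+ 11000101101
-------------
 100001100010  (end carry out of the top bit = 1)
Discarding the end carry: 00001100010
Decimal check:
  01000110101 = 512 + 32 + 16 + 4 + 1 = 565
  00111010011 = 256 + 128 + 64 + 16 + 2 + 1 = 467
  565 - 467 = 98, and 00001100010 = 64 + 32 + 2 = 98 ✓



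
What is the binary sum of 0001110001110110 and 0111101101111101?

Add column by column from the right: bit + bit + carry-in; write the sum mod 2, carry 1 when the sum is 2 or 3.
carry:  1111000011111000
        0001110001110110
+       0111101101111101
------------------------
       01001011111110011
(the carry out of the leftmost column, 0, becomes the leading bit)
Decimal check:
  0001110001110110 = 4096 + 2048 + 1024 + 64 + 32 + 16 + 4 + 2 = 7286
  0111101101111101 = 16384 + 8192 + 4096 + 2048 + 512 + 256 + 64 + 32 + 16 + 8 + 4 + 1 = 31613
  7286 + 31613 = 38899, and 01001011111110011 = 32768 + 4096 + 1024 + 512 + 256 + 128 + 64 + 32 + 16 + 2 + 1 = 38899 ✓



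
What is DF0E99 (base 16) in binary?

Convert each hex digit to 4 bits:
  D = 1101
  F = 1111
  0 = 0000
  E = 1110
  9 = 1001
  9 = 1001
Concatenate: 110111110000111010011001



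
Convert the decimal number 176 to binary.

Using repeated division by 2:
176 ÷ 2 = 88 remainder 0
88 ÷ 2 = 44 remainder 0
44 ÷ 2 = 22 remainder 0
22 ÷ 2 = 11 remainder 0
11 ÷ 2 = 5 remainder 1
5 ÷ 2 = 2 remainder 1
2 ÷ 2 = 1 remainder 0
1 ÷ 2 = 0 remainder 1
Reading remainders bottom to top: 10110000



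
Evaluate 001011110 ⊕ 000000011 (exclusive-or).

XOR: 1 when bits differ
  001011110
^ 000000011
-----------
  001011101
Decimal: 94 ^ 3 = 93



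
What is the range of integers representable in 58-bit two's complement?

For 58-bit two's complement:
Minimum: -2^57 = -144115188075855872
Maximum: 2^57 - 1 = 144115188075855871



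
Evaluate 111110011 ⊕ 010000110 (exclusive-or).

XOR: 1 when bits differ
  111110011
^ 010000110
-----------
  101110101
Decimal: 499 ^ 134 = 373



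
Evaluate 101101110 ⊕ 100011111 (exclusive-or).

XOR: 1 when bits differ
  101101110
^ 100011111
-----------
  001110001
Decimal: 366 ^ 287 = 113



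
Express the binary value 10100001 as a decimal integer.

Sum of powers of 2 for each 1-bit:
2^0 + 2^5 + 2^7
= 1 + 32 + 128
= 161



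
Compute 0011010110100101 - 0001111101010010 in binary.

Method 1 - Direct subtraction (column by column from the right: bit − bit − borrow-in; if negative, add 2 and borrow 1 from the next column):
borrow: 0011110010100100
        0011010110100101
-       0001111101010010
------------------------
        0001011001010011

Method 2 - Add two's complement:
Two's complement of 0001111101010010: invert → 1110000010101101, add 1 → 1110000010101110
  0011010110100101
+ 1110000010101110
------------------
 10001011001010011  (end carry out of the top bit = 1)
Discarding the end carry: 0001011001010011
Decimal check:
  0011010110100101 = 8192 + 4096 + 1024 + 256 + 128 + 32 + 4 + 1 = 13733
  0001111101010010 = 4096 + 2048 + 1024 + 512 + 256 + 64 + 16 + 2 = 8018
  13733 - 8018 = 5715, and 0001011001010011 = 4096 + 1024 + 512 + 64 + 16 + 2 + 1 = 5715 ✓



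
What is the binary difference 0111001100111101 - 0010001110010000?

Method 1 - Direct subtraction (column by column from the right: bit − bit − borrow-in; if negative, add 2 and borrow 1 from the next column):
borrow: 0001111100000000
        0111001100111101
-       0010001110010000
------------------------
        0100111110101101

Method 2 - Add two's complement:
Two's complement of 0010001110010000: invert → 1101110001101111, add 1 → 1101110001110000
  0111001100111101
+ 1101110001110000
------------------
 10100111110101101  (end carry out of the top bit = 1)
Discarding the end carry: 0100111110101101
Decimal check:
  0111001100111101 = 16384 + 8192 + 4096 + 512 + 256 + 32 + 16 + 8 + 4 + 1 = 29501
  0010001110010000 = 8192 + 512 + 256 + 128 + 16 = 9104
  29501 - 9104 = 20397, and 0100111110101101 = 16384 + 2048 + 1024 + 512 + 256 + 128 + 32 + 8 + 4 + 1 = 20397 ✓



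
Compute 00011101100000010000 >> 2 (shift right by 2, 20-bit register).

Original: 00011101100000010000 (decimal 120848)
Shift right by 2 positions
Drop the 2 low bits; fill with zeros on the left
Result: 00000111011000000100 (decimal 30212)
Equivalent: 120848 >> 2 = 120848 ÷ 2^2 = 30212



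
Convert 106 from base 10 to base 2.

Using repeated division by 2:
106 ÷ 2 = 53 remainder 0
53 ÷ 2 = 26 remainder 1
26 ÷ 2 = 13 remainder 0
13 ÷ 2 = 6 remainder 1
6 ÷ 2 = 3 remainder 0
3 ÷ 2 = 1 remainder 1
1 ÷ 2 = 0 remainder 1
Reading remainders bottom to top: 1101010



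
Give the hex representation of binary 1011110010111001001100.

Group into 4-bit nibbles from right:
  0010 = 2
  1111 = F
  0010 = 2
  1110 = E
  0100 = 4
  1100 = C
Result: 2F2E4C



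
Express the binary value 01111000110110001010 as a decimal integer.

Sum of powers of 2 for each 1-bit:
2^1 + 2^3 + 2^7 + 2^8 + 2^10 + 2^11 + 2^15 + 2^16 + 2^17 + 2^18
= 2 + 8 + 128 + 256 + 1024 + 2048 + 32768 + 65536 + 131072 + 262144
= 494986



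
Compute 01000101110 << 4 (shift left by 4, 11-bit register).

Original: 01000101110 (decimal 558)
Shift left by 4 positions
Append 4 zeros on the right and drop the 4 high bits that overflow the 11-bit width
Result: 01011100000 (decimal 736)
Equivalent: 558 << 4 = 558 × 2^4 = 8928, truncated to 11 bits = 736



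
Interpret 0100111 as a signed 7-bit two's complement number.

Binary: 0100111
Sign bit: 0 (non-negative)
Read directly as an unsigned value:
0100111 = 32 + 4 + 2 + 1 = 39
Value: 39



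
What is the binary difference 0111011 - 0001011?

Method 1 - Direct subtraction (column by column from the right: bit − bit − borrow-in; if negative, add 2 and borrow 1 from the next column):
borrow: 0000000
        0111011
-       0001011
---------------
        0110000

Method 2 - Add two's complement:
Two's complement of 0001011: invert → 1110100, add 1 → 1110101
  0111011
+ 1110101
---------
 10110000  (end carry out of the top bit = 1)
Discarding the end carry: 0110000
Decimal check:
  0111011 = 32 + 16 + 8 + 2 + 1 = 59
  0001011 = 8 + 2 + 1 = 11
  59 - 11 = 48, and 0110000 = 32 + 16 = 48 ✓



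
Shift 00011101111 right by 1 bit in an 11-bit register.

Original: 00011101111 (decimal 239)
Shift right by 1 position
Drop the 1 low bit; fill with zero on the left
Result: 00001110111 (decimal 119)
Equivalent: 239 >> 1 = 239 ÷ 2^1 = 119



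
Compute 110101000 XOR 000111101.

XOR: 1 when bits differ
  110101000
^ 000111101
-----------
  110010101
Decimal: 424 ^ 61 = 405



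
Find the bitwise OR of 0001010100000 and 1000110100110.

OR: 1 when either bit is 1
  0001010100000
| 1000110100110
---------------
  1001110100110
Decimal: 672 | 4518 = 5030



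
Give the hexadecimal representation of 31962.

Using repeated division by 16 (digits 10–15 are A–F):
31962 ÷ 16 = 1997 remainder 10 (A)
1997 ÷ 16 = 124 remainder 13 (D)
124 ÷ 16 = 7 remainder 12 (C)
7 ÷ 16 = 0 remainder 7
Reading remainders bottom to top: 7CDA



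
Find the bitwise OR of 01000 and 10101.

OR: 1 when either bit is 1
  01000
| 10101
-------
  11101
Decimal: 8 | 21 = 29



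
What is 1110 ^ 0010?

XOR: 1 when bits differ
  1110
^ 0010
------
  1100
Decimal: 14 ^ 2 = 12



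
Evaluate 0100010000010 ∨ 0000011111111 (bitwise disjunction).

OR: 1 when either bit is 1
  0100010000010
| 0000011111111
---------------
  0100011111111
Decimal: 2178 | 255 = 2303



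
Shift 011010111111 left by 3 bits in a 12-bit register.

Original: 011010111111 (decimal 1727)
Shift left by 3 positions
Append 3 zeros on the right and drop the 3 high bits that overflow the 12-bit width
Result: 010111111000 (decimal 1528)
Equivalent: 1727 << 3 = 1727 × 2^3 = 13816, truncated to 12 bits = 1528



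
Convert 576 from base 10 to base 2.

Using repeated division by 2:
576 ÷ 2 = 288 remainder 0
288 ÷ 2 = 144 remainder 0
144 ÷ 2 = 72 remainder 0
72 ÷ 2 = 36 remainder 0
36 ÷ 2 = 18 remainder 0
18 ÷ 2 = 9 remainder 0
9 ÷ 2 = 4 remainder 1
4 ÷ 2 = 2 remainder 0
2 ÷ 2 = 1 remainder 0
1 ÷ 2 = 0 remainder 1
Reading remainders bottom to top: 1001000000



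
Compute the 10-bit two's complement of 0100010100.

Original: 0100010100
Step 1 - Invert all bits: 1011101011
Step 2 - Add 1: 1011101100
Verification: 0100010100 + 1011101100 = 10000000000; discarding the end carry (carry out of the top bit) leaves the 10-bit value 0000000000, as required for x + (-x)



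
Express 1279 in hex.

Using repeated division by 16 (digits 10–15 are A–F):
1279 ÷ 16 = 79 remainder 15 (F)
79 ÷ 16 = 4 remainder 15 (F)
4 ÷ 16 = 0 remainder 4
Reading remainders bottom to top: 4FF



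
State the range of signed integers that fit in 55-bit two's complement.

For 55-bit two's complement:
Minimum: -2^54 = -18014398509481984
Maximum: 2^54 - 1 = 18014398509481983



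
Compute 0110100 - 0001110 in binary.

Method 1 - Direct subtraction (column by column from the right: bit − bit − borrow-in; if negative, add 2 and borrow 1 from the next column):
borrow: 0011100
        0110100
-       0001110
---------------
        0100110

Method 2 - Add two's complement:
Two's complement of 0001110: invert → 1110001, add 1 → 1110010
  0110100
+ 1110010
---------
 10100110  (end carry out of the top bit = 1)
Discarding the end carry: 0100110
Decimal check:
  0110100 = 32 + 16 + 4 = 52
  0001110 = 8 + 4 + 2 = 14
  52 - 14 = 38, and 0100110 = 32 + 4 + 2 = 38 ✓



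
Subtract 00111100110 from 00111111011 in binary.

Method 1 - Direct subtraction (column by column from the right: bit − bit − borrow-in; if negative, add 2 and borrow 1 from the next column):
borrow: 00000001000
        00111111011
-       00111100110
-------------------
        00000010101

Method 2 - Add two's complement:
Two's complement of 00111100110: invert → 11000011001, add 1 → 11000011010
  00111111011
+ 11000011010
-------------
 100000010101  (end carry out of the top bit = 1)
Discarding the end carry: 00000010101
Decimal check:
  00111111011 = 256 + 128 + 64 + 32 + 16 + 8 + 2 + 1 = 507
  00111100110 = 256 + 128 + 64 + 32 + 4 + 2 = 486
  507 - 486 = 21, and 00000010101 = 16 + 4 + 1 = 21 ✓



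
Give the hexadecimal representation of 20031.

Using repeated division by 16 (digits 10–15 are A–F):
20031 ÷ 16 = 1251 remainder 15 (F)
1251 ÷ 16 = 78 remainder 3
78 ÷ 16 = 4 remainder 14 (E)
4 ÷ 16 = 0 remainder 4
Reading remainders bottom to top: 4E3F



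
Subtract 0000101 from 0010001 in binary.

Method 1 - Direct subtraction (column by column from the right: bit − bit − borrow-in; if negative, add 2 and borrow 1 from the next column):
borrow: 0011000
        0010001
-       0000101
---------------
        0001100

Method 2 - Add two's complement:
Two's complement of 0000101: invert → 1111010, add 1 → 1111011
  0010001
+ 1111011
---------
 10001100  (end carry out of the top bit = 1)
Discarding the end carry: 0001100
Decimal check:
  0010001 = 16 + 1 = 17
  0000101 = 4 + 1 = 5
  17 - 5 = 12, and 0001100 = 8 + 4 = 12 ✓



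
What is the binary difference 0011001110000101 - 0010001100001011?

Method 1 - Direct subtraction (column by column from the right: bit − bit − borrow-in; if negative, add 2 and borrow 1 from the next column):
borrow: 0000000011110100
        0011001110000101
-       0010001100001011
------------------------
        0001000001111010

Method 2 - Add two's complement:
Two's complement of 0010001100001011: invert → 1101110011110100, add 1 → 1101110011110101
  0011001110000101
+ 1101110011110101
------------------
 10001000001111010  (end carry out of the top bit = 1)
Discarding the end carry: 0001000001111010
Decimal check:
  0011001110000101 = 8192 + 4096 + 512 + 256 + 128 + 4 + 1 = 13189
  0010001100001011 = 8192 + 512 + 256 + 8 + 2 + 1 = 8971
  13189 - 8971 = 4218, and 0001000001111010 = 4096 + 64 + 32 + 16 + 8 + 2 = 4218 ✓



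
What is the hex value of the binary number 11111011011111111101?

Group into 4-bit nibbles from right:
  1111 = F
  1011 = B
  0111 = 7
  1111 = F
  1101 = D
Result: FB7FD



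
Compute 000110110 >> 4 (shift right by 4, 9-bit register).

Original: 000110110 (decimal 54)
Shift right by 4 positions
Drop the 4 low bits; fill with zeros on the left
Result: 000000011 (decimal 3)
Equivalent: 54 >> 4 = 54 ÷ 2^4 = 3



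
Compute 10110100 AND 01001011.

AND: 1 only when both bits are 1
  10110100
& 01001011
----------
  00000000
Decimal: 180 & 75 = 0



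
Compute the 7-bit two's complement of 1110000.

Original (sign bit 1, negative): 1110000
Step 1 - Invert all bits: 0001111
Step 2 - Add 1: 0010000
Verification: 1110000 + 0010000 = 10000000; discarding the end carry (carry out of the top bit) leaves the 7-bit value 0000000, as required for x + (-x)



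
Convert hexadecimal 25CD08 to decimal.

Expand by place value (powers of 16):
Digit values: C = 12, D = 13
25CD08 = 2 × 16^5 + 5 × 16^4 + 12 × 16^3 + 13 × 16^2 + 0 × 16^1 + 8 × 16^0
= 2 × 1048576 + 5 × 65536 + 12 × 4096 + 13 × 256 + 0 × 16 + 8 × 1
= 2097152 + 327680 + 49152 + 3328 + 0 + 8
= 2477320



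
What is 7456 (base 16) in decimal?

Expand by place value (powers of 16):
7456 = 7 × 16^3 + 4 × 16^2 + 5 × 16^1 + 6 × 16^0
= 7 × 4096 + 4 × 256 + 5 × 16 + 6 × 1
= 28672 + 1024 + 80 + 6
= 29782



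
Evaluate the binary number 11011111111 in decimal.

Sum of powers of 2 for each 1-bit:
2^0 + 2^1 + 2^2 + 2^3 + 2^4 + 2^5 + 2^6 + 2^7 + 2^9 + 2^10
= 1 + 2 + 4 + 8 + 16 + 32 + 64 + 128 + 512 + 1024
= 1791



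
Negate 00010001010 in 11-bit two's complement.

Original: 00010001010
Step 1 - Invert all bits: 11101110101
Step 2 - Add 1: 11101110110
Verification: 00010001010 + 11101110110 = 100000000000; discarding the end carry (carry out of the top bit) leaves the 11-bit value 00000000000, as required for x + (-x)



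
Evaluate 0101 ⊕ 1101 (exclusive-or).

XOR: 1 when bits differ
  0101
^ 1101
------
  1000
Decimal: 5 ^ 13 = 8



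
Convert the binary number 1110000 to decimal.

Sum of powers of 2 for each 1-bit:
2^4 + 2^5 + 2^6
= 16 + 32 + 64
= 112



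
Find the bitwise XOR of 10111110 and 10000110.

XOR: 1 when bits differ
  10111110
^ 10000110
----------
  00111000
Decimal: 190 ^ 134 = 56



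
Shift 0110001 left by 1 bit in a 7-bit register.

Original: 0110001 (decimal 49)
Shift left by 1 position
Append 1 zero on the right
Result: 1100010 (decimal 98)
Equivalent: 49 << 1 = 49 × 2^1 = 98



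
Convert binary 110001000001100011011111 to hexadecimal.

Group into 4-bit nibbles from right:
  1100 = C
  0100 = 4
  0001 = 1
  1000 = 8
  1101 = D
  1111 = F
Result: C418DF



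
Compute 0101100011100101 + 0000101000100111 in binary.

Add column by column from the right: bit + bit + carry-in; write the sum mod 2, carry 1 when the sum is 2 or 3.
carry:  0011000111001110
        0101100011100101
+       0000101000100111
------------------------
       00110001100001100
(the carry out of the leftmost column, 0, becomes the leading bit)
Decimal check:
  0101100011100101 = 16384 + 4096 + 2048 + 128 + 64 + 32 + 4 + 1 = 22757
  0000101000100111 = 2048 + 512 + 32 + 4 + 2 + 1 = 2599
  22757 + 2599 = 25356, and 00110001100001100 = 16384 + 8192 + 512 + 256 + 8 + 4 = 25356 ✓



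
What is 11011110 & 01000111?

AND: 1 only when both bits are 1
  11011110
& 01000111
----------
  01000110
Decimal: 222 & 71 = 70



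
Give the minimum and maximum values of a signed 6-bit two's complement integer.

For 6-bit two's complement:
Minimum: -2^5 = -32
Maximum: 2^5 - 1 = 31



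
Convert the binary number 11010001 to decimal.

Sum of powers of 2 for each 1-bit:
2^0 + 2^4 + 2^6 + 2^7
= 1 + 16 + 64 + 128
= 209



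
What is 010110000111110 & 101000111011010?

AND: 1 only when both bits are 1
  010110000111110
& 101000111011010
-----------------
  000000000011010
Decimal: 11326 & 20954 = 26



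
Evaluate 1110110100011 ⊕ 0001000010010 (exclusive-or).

XOR: 1 when bits differ
  1110110100011
^ 0001000010010
---------------
  1111110110001
Decimal: 7587 ^ 530 = 8113



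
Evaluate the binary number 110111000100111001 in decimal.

Sum of powers of 2 for each 1-bit:
2^0 + 2^3 + 2^4 + 2^5 + 2^8 + 2^12 + 2^13 + 2^14 + 2^16 + 2^17
= 1 + 8 + 16 + 32 + 256 + 4096 + 8192 + 16384 + 65536 + 131072
= 225593



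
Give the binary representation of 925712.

Using repeated division by 2:
925712 ÷ 2 = 462856 remainder 0
462856 ÷ 2 = 231428 remainder 0
231428 ÷ 2 = 115714 remainder 0
115714 ÷ 2 = 57857 remainder 0
57857 ÷ 2 = 28928 remainder 1
28928 ÷ 2 = 14464 remainder 0
14464 ÷ 2 = 7232 remainder 0
7232 ÷ 2 = 3616 remainder 0
3616 ÷ 2 = 1808 remainder 0
1808 ÷ 2 = 904 remainder 0
904 ÷ 2 = 452 remainder 0
452 ÷ 2 = 226 remainder 0
226 ÷ 2 = 113 remainder 0
113 ÷ 2 = 56 remainder 1
56 ÷ 2 = 28 remainder 0
28 ÷ 2 = 14 remainder 0
14 ÷ 2 = 7 remainder 0
7 ÷ 2 = 3 remainder 1
3 ÷ 2 = 1 remainder 1
1 ÷ 2 = 0 remainder 1
Reading remainders bottom to top: 11100010000000010000

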